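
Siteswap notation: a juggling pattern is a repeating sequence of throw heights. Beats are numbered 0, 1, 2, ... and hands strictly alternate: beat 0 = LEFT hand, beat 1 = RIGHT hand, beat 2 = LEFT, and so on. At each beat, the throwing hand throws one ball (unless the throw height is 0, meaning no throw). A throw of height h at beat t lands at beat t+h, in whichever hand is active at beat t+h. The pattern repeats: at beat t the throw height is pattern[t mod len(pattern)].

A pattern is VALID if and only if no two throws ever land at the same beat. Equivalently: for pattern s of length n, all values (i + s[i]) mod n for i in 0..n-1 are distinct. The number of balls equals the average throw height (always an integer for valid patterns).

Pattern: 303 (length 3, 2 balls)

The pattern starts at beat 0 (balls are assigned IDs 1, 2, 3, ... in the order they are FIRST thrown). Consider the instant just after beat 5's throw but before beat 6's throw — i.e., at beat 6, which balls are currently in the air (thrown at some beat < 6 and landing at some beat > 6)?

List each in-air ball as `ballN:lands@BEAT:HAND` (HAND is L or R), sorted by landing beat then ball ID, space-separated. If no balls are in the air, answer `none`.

Answer: ball2:lands@8:L

Derivation:
Beat 0 (L): throw ball1 h=3 -> lands@3:R; in-air after throw: [b1@3:R]
Beat 2 (L): throw ball2 h=3 -> lands@5:R; in-air after throw: [b1@3:R b2@5:R]
Beat 3 (R): throw ball1 h=3 -> lands@6:L; in-air after throw: [b2@5:R b1@6:L]
Beat 5 (R): throw ball2 h=3 -> lands@8:L; in-air after throw: [b1@6:L b2@8:L]
Beat 6 (L): throw ball1 h=3 -> lands@9:R; in-air after throw: [b2@8:L b1@9:R]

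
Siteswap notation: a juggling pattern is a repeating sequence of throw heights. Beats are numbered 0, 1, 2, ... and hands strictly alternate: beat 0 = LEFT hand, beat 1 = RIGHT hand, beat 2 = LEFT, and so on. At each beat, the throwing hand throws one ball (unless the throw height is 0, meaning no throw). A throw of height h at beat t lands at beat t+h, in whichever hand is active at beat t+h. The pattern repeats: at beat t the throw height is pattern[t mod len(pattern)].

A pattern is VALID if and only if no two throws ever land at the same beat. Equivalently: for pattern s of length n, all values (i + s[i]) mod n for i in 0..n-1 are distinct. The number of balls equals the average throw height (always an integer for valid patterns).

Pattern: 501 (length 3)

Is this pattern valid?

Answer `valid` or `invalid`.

Answer: valid

Derivation:
i=0: (i + s[i]) mod n = (0 + 5) mod 3 = 2
i=1: (i + s[i]) mod n = (1 + 0) mod 3 = 1
i=2: (i + s[i]) mod n = (2 + 1) mod 3 = 0
Residues: [2, 1, 0], distinct: True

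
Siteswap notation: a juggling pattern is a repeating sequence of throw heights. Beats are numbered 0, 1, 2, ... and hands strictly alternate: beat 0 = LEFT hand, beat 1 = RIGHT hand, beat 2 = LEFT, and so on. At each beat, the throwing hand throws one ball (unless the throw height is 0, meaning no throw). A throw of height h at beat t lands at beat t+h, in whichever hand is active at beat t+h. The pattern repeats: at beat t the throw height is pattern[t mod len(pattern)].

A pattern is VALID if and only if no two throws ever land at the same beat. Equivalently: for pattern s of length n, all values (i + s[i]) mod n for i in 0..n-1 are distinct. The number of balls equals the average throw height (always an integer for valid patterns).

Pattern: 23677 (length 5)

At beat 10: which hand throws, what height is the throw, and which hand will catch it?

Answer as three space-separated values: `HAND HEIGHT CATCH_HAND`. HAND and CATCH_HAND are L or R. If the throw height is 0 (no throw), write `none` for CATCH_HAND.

Answer: L 2 L

Derivation:
Beat 10: 10 mod 2 = 0, so hand = L
Throw height = pattern[10 mod 5] = pattern[0] = 2
Lands at beat 10+2=12, 12 mod 2 = 0, so catch hand = L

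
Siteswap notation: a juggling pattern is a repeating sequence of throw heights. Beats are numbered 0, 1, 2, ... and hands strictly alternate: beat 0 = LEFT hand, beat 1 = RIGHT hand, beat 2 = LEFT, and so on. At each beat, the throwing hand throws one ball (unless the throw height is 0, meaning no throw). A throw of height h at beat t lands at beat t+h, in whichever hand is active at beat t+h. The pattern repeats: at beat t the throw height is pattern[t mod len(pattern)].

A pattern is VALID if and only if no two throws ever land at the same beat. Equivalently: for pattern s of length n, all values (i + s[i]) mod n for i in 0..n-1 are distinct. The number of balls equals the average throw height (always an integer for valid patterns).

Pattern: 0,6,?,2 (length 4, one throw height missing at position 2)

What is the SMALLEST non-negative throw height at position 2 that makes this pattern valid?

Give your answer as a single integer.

i=0: (0 + 0) mod 4 = 0
i=1: (1 + 6) mod 4 = 3
i=2: s[i]=? (unknown)
i=3: (3 + 2) mod 4 = 1
Known residues: [0, 1, 3]; need a permutation of 0..3, so missing residue r = 2
Need (2 + s) mod 4 = 2; smallest s = (2 - 2) mod 4 = 0

Answer: 0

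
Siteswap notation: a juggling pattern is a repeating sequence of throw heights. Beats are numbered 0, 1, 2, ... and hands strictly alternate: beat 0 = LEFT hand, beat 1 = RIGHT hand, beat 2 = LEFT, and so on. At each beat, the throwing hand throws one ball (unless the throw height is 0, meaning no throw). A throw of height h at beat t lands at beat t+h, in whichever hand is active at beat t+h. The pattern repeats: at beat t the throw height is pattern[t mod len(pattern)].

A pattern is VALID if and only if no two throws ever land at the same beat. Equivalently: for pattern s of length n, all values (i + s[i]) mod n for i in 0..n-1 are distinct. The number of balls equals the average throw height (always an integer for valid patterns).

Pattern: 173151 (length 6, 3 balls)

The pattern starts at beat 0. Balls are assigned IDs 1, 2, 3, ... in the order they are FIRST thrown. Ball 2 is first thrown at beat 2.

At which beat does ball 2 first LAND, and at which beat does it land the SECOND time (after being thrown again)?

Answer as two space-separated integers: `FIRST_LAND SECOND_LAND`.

Beat 0 (L): throw ball1 h=1 -> lands@1:R; in-air after throw: [b1@1:R]
Beat 1 (R): throw ball1 h=7 -> lands@8:L; in-air after throw: [b1@8:L]
Beat 2 (L): throw ball2 h=3 -> lands@5:R; in-air after throw: [b2@5:R b1@8:L]
Beat 3 (R): throw ball3 h=1 -> lands@4:L; in-air after throw: [b3@4:L b2@5:R b1@8:L]
Beat 4 (L): throw ball3 h=5 -> lands@9:R; in-air after throw: [b2@5:R b1@8:L b3@9:R]
Beat 5 (R): throw ball2 h=1 -> lands@6:L; in-air after throw: [b2@6:L b1@8:L b3@9:R]
Beat 6 (L): throw ball2 h=1 -> lands@7:R; in-air after throw: [b2@7:R b1@8:L b3@9:R]
Ball 2: thrown@2 h=3 -> first land @5; rethrown@5 h=1 -> second land @6

Answer: 5 6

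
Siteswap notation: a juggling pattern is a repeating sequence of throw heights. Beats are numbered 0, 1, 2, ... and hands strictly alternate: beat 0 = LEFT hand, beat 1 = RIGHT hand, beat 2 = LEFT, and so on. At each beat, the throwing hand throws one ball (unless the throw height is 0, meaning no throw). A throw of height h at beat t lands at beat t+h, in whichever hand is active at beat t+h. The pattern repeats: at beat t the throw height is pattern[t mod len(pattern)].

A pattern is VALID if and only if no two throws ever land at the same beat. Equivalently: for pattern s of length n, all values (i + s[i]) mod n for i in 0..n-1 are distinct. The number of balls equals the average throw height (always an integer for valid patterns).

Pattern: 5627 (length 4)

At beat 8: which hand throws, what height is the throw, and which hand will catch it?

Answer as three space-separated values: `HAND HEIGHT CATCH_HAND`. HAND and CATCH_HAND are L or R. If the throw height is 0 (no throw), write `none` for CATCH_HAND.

Beat 8: 8 mod 2 = 0, so hand = L
Throw height = pattern[8 mod 4] = pattern[0] = 5
Lands at beat 8+5=13, 13 mod 2 = 1, so catch hand = R

Answer: L 5 R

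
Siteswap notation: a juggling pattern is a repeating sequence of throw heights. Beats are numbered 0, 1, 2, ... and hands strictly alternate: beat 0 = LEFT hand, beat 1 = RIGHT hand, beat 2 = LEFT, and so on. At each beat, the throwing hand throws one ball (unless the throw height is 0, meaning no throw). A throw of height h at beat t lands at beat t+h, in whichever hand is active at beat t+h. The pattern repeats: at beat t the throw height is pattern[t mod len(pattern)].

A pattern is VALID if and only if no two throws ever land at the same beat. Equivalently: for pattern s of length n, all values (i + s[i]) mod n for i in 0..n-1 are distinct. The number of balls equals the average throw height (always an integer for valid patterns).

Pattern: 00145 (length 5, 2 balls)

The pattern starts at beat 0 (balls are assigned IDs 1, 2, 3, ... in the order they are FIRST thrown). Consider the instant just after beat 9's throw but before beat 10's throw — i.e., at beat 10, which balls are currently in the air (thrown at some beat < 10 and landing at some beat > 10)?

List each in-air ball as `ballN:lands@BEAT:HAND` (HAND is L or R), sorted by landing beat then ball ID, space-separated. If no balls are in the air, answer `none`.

Answer: ball1:lands@12:L ball2:lands@14:L

Derivation:
Beat 2 (L): throw ball1 h=1 -> lands@3:R; in-air after throw: [b1@3:R]
Beat 3 (R): throw ball1 h=4 -> lands@7:R; in-air after throw: [b1@7:R]
Beat 4 (L): throw ball2 h=5 -> lands@9:R; in-air after throw: [b1@7:R b2@9:R]
Beat 7 (R): throw ball1 h=1 -> lands@8:L; in-air after throw: [b1@8:L b2@9:R]
Beat 8 (L): throw ball1 h=4 -> lands@12:L; in-air after throw: [b2@9:R b1@12:L]
Beat 9 (R): throw ball2 h=5 -> lands@14:L; in-air after throw: [b1@12:L b2@14:L]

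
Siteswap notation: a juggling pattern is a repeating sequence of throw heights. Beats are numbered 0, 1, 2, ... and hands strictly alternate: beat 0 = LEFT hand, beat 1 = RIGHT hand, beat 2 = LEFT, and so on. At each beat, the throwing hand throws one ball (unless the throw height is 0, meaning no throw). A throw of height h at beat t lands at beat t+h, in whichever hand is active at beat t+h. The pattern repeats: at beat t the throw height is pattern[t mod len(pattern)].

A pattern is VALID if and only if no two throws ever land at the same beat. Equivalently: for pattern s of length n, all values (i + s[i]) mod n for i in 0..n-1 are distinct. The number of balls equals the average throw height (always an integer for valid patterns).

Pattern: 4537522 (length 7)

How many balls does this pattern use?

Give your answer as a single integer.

Pattern = [4, 5, 3, 7, 5, 2, 2], length n = 7
  position 0: throw height = 4, running sum = 4
  position 1: throw height = 5, running sum = 9
  position 2: throw height = 3, running sum = 12
  position 3: throw height = 7, running sum = 19
  position 4: throw height = 5, running sum = 24
  position 5: throw height = 2, running sum = 26
  position 6: throw height = 2, running sum = 28
Total sum = 28; balls = sum / n = 28 / 7 = 4

Answer: 4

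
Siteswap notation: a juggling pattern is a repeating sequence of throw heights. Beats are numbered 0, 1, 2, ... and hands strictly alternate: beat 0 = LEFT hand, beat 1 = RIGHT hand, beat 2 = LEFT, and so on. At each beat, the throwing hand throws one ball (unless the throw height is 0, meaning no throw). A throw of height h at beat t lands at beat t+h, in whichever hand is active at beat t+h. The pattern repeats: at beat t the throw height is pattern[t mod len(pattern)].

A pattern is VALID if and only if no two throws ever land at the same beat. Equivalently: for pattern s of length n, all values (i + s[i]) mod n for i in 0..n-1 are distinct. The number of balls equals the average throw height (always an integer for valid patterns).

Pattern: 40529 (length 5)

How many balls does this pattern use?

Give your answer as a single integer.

Answer: 4

Derivation:
Pattern = [4, 0, 5, 2, 9], length n = 5
  position 0: throw height = 4, running sum = 4
  position 1: throw height = 0, running sum = 4
  position 2: throw height = 5, running sum = 9
  position 3: throw height = 2, running sum = 11
  position 4: throw height = 9, running sum = 20
Total sum = 20; balls = sum / n = 20 / 5 = 4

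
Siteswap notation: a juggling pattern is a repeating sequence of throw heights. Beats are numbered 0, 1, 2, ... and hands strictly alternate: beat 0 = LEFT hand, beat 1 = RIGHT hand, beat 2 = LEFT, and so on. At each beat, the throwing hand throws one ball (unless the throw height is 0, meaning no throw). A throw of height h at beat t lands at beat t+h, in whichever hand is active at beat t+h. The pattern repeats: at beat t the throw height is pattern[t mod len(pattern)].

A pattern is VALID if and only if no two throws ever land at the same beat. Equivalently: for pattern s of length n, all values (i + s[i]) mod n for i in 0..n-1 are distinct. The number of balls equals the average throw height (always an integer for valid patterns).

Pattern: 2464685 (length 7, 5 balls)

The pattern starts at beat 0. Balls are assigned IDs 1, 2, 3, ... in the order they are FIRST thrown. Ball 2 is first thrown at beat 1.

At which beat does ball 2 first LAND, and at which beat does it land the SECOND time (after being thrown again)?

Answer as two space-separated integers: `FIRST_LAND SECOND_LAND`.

Answer: 5 13

Derivation:
Beat 0 (L): throw ball1 h=2 -> lands@2:L; in-air after throw: [b1@2:L]
Beat 1 (R): throw ball2 h=4 -> lands@5:R; in-air after throw: [b1@2:L b2@5:R]
Beat 2 (L): throw ball1 h=6 -> lands@8:L; in-air after throw: [b2@5:R b1@8:L]
Beat 3 (R): throw ball3 h=4 -> lands@7:R; in-air after throw: [b2@5:R b3@7:R b1@8:L]
Beat 4 (L): throw ball4 h=6 -> lands@10:L; in-air after throw: [b2@5:R b3@7:R b1@8:L b4@10:L]
Beat 5 (R): throw ball2 h=8 -> lands@13:R; in-air after throw: [b3@7:R b1@8:L b4@10:L b2@13:R]
Beat 6 (L): throw ball5 h=5 -> lands@11:R; in-air after throw: [b3@7:R b1@8:L b4@10:L b5@11:R b2@13:R]
Beat 7 (R): throw ball3 h=2 -> lands@9:R; in-air after throw: [b1@8:L b3@9:R b4@10:L b5@11:R b2@13:R]
Beat 8 (L): throw ball1 h=4 -> lands@12:L; in-air after throw: [b3@9:R b4@10:L b5@11:R b1@12:L b2@13:R]
Beat 9 (R): throw ball3 h=6 -> lands@15:R; in-air after throw: [b4@10:L b5@11:R b1@12:L b2@13:R b3@15:R]
Beat 10 (L): throw ball4 h=4 -> lands@14:L; in-air after throw: [b5@11:R b1@12:L b2@13:R b4@14:L b3@15:R]
Beat 11 (R): throw ball5 h=6 -> lands@17:R; in-air after throw: [b1@12:L b2@13:R b4@14:L b3@15:R b5@17:R]
Beat 12 (L): throw ball1 h=8 -> lands@20:L; in-air after throw: [b2@13:R b4@14:L b3@15:R b5@17:R b1@20:L]
Beat 13 (R): throw ball2 h=5 -> lands@18:L; in-air after throw: [b4@14:L b3@15:R b5@17:R b2@18:L b1@20:L]
Ball 2: thrown@1 h=4 -> first land @5; rethrown@5 h=8 -> second land @13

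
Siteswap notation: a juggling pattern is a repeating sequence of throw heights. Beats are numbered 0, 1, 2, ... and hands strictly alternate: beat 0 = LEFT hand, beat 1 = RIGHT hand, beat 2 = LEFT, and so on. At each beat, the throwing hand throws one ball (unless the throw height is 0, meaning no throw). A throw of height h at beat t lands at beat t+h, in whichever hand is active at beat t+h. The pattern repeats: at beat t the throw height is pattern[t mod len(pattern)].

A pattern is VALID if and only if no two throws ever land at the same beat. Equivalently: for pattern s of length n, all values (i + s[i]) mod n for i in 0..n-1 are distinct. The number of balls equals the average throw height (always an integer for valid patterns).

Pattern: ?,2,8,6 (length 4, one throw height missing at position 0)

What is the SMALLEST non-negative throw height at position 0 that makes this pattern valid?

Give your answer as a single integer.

Answer: 0

Derivation:
i=0: s[i]=? (unknown)
i=1: (1 + 2) mod 4 = 3
i=2: (2 + 8) mod 4 = 2
i=3: (3 + 6) mod 4 = 1
Known residues: [1, 2, 3]; need a permutation of 0..3, so missing residue r = 0
Need (0 + s) mod 4 = 0; smallest s = (0 - 0) mod 4 = 0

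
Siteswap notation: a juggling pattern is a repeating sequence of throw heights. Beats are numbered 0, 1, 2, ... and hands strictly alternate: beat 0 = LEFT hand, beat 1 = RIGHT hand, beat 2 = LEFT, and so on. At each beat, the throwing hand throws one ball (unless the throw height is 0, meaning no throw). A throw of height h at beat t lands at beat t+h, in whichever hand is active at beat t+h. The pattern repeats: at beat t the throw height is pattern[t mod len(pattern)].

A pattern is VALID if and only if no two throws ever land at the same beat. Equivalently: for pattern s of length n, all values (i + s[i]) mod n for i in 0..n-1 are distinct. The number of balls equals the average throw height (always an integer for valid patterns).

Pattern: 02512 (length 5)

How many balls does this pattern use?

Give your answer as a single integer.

Pattern = [0, 2, 5, 1, 2], length n = 5
  position 0: throw height = 0, running sum = 0
  position 1: throw height = 2, running sum = 2
  position 2: throw height = 5, running sum = 7
  position 3: throw height = 1, running sum = 8
  position 4: throw height = 2, running sum = 10
Total sum = 10; balls = sum / n = 10 / 5 = 2

Answer: 2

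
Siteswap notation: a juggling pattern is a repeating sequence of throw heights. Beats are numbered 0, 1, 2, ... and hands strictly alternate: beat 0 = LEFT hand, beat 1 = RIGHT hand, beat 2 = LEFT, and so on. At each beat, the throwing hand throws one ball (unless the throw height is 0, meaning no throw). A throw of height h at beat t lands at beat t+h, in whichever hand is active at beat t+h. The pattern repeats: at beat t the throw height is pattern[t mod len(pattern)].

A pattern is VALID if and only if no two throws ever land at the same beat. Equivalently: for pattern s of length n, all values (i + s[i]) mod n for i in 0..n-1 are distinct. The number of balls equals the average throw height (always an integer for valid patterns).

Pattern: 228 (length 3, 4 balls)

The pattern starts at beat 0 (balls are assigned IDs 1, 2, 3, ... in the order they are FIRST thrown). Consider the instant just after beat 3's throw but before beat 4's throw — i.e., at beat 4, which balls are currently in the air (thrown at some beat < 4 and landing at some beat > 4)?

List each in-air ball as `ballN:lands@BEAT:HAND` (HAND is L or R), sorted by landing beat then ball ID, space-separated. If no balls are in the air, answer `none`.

Answer: ball2:lands@5:R ball1:lands@10:L

Derivation:
Beat 0 (L): throw ball1 h=2 -> lands@2:L; in-air after throw: [b1@2:L]
Beat 1 (R): throw ball2 h=2 -> lands@3:R; in-air after throw: [b1@2:L b2@3:R]
Beat 2 (L): throw ball1 h=8 -> lands@10:L; in-air after throw: [b2@3:R b1@10:L]
Beat 3 (R): throw ball2 h=2 -> lands@5:R; in-air after throw: [b2@5:R b1@10:L]
Beat 4 (L): throw ball3 h=2 -> lands@6:L; in-air after throw: [b2@5:R b3@6:L b1@10:L]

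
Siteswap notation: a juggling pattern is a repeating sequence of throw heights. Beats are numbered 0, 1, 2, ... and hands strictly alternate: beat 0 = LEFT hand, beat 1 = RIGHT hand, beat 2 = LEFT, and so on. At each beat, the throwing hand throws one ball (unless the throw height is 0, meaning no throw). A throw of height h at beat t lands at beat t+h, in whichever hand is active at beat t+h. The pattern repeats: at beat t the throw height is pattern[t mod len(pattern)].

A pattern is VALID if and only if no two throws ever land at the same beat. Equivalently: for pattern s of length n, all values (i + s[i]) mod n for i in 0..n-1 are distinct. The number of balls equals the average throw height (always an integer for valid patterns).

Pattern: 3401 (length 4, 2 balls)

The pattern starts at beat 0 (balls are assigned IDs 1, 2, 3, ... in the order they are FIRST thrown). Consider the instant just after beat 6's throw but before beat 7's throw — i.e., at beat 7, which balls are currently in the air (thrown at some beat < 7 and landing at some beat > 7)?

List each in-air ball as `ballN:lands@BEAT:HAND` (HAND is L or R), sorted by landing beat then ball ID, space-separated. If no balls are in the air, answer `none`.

Beat 0 (L): throw ball1 h=3 -> lands@3:R; in-air after throw: [b1@3:R]
Beat 1 (R): throw ball2 h=4 -> lands@5:R; in-air after throw: [b1@3:R b2@5:R]
Beat 3 (R): throw ball1 h=1 -> lands@4:L; in-air after throw: [b1@4:L b2@5:R]
Beat 4 (L): throw ball1 h=3 -> lands@7:R; in-air after throw: [b2@5:R b1@7:R]
Beat 5 (R): throw ball2 h=4 -> lands@9:R; in-air after throw: [b1@7:R b2@9:R]
Beat 7 (R): throw ball1 h=1 -> lands@8:L; in-air after throw: [b1@8:L b2@9:R]

Answer: ball2:lands@9:R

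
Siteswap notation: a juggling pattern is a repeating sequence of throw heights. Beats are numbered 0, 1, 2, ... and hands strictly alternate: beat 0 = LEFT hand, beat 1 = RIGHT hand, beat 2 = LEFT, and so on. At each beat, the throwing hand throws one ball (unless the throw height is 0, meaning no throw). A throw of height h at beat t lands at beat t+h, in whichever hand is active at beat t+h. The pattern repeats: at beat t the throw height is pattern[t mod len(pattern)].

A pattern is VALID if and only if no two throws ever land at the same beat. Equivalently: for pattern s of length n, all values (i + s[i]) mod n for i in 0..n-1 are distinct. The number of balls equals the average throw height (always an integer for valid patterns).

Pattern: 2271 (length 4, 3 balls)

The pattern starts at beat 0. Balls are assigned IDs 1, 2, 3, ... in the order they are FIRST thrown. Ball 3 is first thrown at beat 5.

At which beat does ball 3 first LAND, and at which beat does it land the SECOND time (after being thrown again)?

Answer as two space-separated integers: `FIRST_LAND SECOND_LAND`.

Answer: 7 8

Derivation:
Beat 0 (L): throw ball1 h=2 -> lands@2:L; in-air after throw: [b1@2:L]
Beat 1 (R): throw ball2 h=2 -> lands@3:R; in-air after throw: [b1@2:L b2@3:R]
Beat 2 (L): throw ball1 h=7 -> lands@9:R; in-air after throw: [b2@3:R b1@9:R]
Beat 3 (R): throw ball2 h=1 -> lands@4:L; in-air after throw: [b2@4:L b1@9:R]
Beat 4 (L): throw ball2 h=2 -> lands@6:L; in-air after throw: [b2@6:L b1@9:R]
Beat 5 (R): throw ball3 h=2 -> lands@7:R; in-air after throw: [b2@6:L b3@7:R b1@9:R]
Beat 6 (L): throw ball2 h=7 -> lands@13:R; in-air after throw: [b3@7:R b1@9:R b2@13:R]
Beat 7 (R): throw ball3 h=1 -> lands@8:L; in-air after throw: [b3@8:L b1@9:R b2@13:R]
Beat 8 (L): throw ball3 h=2 -> lands@10:L; in-air after throw: [b1@9:R b3@10:L b2@13:R]
Ball 3: thrown@5 h=2 -> first land @7; rethrown@7 h=1 -> second land @8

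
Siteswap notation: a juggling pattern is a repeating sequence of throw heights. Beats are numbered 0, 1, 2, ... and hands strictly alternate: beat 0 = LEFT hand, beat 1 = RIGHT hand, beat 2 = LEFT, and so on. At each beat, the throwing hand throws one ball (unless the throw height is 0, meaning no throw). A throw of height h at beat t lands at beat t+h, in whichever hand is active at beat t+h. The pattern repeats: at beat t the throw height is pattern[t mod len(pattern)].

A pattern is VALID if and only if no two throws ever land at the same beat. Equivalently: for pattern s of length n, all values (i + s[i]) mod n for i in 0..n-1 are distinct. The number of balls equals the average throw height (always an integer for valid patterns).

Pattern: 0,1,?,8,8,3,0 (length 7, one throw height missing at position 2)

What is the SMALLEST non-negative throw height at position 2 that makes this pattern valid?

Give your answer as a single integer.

Answer: 1

Derivation:
i=0: (0 + 0) mod 7 = 0
i=1: (1 + 1) mod 7 = 2
i=2: s[i]=? (unknown)
i=3: (3 + 8) mod 7 = 4
i=4: (4 + 8) mod 7 = 5
i=5: (5 + 3) mod 7 = 1
i=6: (6 + 0) mod 7 = 6
Known residues: [0, 1, 2, 4, 5, 6]; need a permutation of 0..6, so missing residue r = 3
Need (2 + s) mod 7 = 3; smallest s = (3 - 2) mod 7 = 1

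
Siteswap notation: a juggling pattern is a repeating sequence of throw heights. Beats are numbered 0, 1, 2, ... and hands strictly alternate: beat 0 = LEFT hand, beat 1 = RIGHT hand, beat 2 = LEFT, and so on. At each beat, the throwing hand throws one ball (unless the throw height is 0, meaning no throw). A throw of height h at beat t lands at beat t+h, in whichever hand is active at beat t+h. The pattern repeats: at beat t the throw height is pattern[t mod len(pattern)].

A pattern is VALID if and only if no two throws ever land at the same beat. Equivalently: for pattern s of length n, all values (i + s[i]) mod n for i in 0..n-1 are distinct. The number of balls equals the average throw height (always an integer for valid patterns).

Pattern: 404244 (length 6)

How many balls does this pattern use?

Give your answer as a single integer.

Pattern = [4, 0, 4, 2, 4, 4], length n = 6
  position 0: throw height = 4, running sum = 4
  position 1: throw height = 0, running sum = 4
  position 2: throw height = 4, running sum = 8
  position 3: throw height = 2, running sum = 10
  position 4: throw height = 4, running sum = 14
  position 5: throw height = 4, running sum = 18
Total sum = 18; balls = sum / n = 18 / 6 = 3

Answer: 3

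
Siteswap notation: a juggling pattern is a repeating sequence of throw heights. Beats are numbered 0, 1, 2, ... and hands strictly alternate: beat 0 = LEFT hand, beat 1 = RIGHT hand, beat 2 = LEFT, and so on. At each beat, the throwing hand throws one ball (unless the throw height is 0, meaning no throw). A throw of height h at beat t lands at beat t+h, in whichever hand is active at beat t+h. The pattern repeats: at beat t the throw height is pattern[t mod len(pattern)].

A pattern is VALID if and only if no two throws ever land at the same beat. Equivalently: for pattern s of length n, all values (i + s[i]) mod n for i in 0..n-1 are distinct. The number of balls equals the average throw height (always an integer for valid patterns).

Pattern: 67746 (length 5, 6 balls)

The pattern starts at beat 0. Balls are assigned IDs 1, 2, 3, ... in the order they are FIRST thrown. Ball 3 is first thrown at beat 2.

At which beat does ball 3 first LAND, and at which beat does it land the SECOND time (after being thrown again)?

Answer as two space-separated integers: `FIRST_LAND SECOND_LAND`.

Beat 0 (L): throw ball1 h=6 -> lands@6:L; in-air after throw: [b1@6:L]
Beat 1 (R): throw ball2 h=7 -> lands@8:L; in-air after throw: [b1@6:L b2@8:L]
Beat 2 (L): throw ball3 h=7 -> lands@9:R; in-air after throw: [b1@6:L b2@8:L b3@9:R]
Beat 3 (R): throw ball4 h=4 -> lands@7:R; in-air after throw: [b1@6:L b4@7:R b2@8:L b3@9:R]
Beat 4 (L): throw ball5 h=6 -> lands@10:L; in-air after throw: [b1@6:L b4@7:R b2@8:L b3@9:R b5@10:L]
Beat 5 (R): throw ball6 h=6 -> lands@11:R; in-air after throw: [b1@6:L b4@7:R b2@8:L b3@9:R b5@10:L b6@11:R]
Beat 6 (L): throw ball1 h=7 -> lands@13:R; in-air after throw: [b4@7:R b2@8:L b3@9:R b5@10:L b6@11:R b1@13:R]
Beat 7 (R): throw ball4 h=7 -> lands@14:L; in-air after throw: [b2@8:L b3@9:R b5@10:L b6@11:R b1@13:R b4@14:L]
Beat 8 (L): throw ball2 h=4 -> lands@12:L; in-air after throw: [b3@9:R b5@10:L b6@11:R b2@12:L b1@13:R b4@14:L]
Beat 9 (R): throw ball3 h=6 -> lands@15:R; in-air after throw: [b5@10:L b6@11:R b2@12:L b1@13:R b4@14:L b3@15:R]
Beat 10 (L): throw ball5 h=6 -> lands@16:L; in-air after throw: [b6@11:R b2@12:L b1@13:R b4@14:L b3@15:R b5@16:L]
Beat 11 (R): throw ball6 h=7 -> lands@18:L; in-air after throw: [b2@12:L b1@13:R b4@14:L b3@15:R b5@16:L b6@18:L]
Beat 12 (L): throw ball2 h=7 -> lands@19:R; in-air after throw: [b1@13:R b4@14:L b3@15:R b5@16:L b6@18:L b2@19:R]
Beat 13 (R): throw ball1 h=4 -> lands@17:R; in-air after throw: [b4@14:L b3@15:R b5@16:L b1@17:R b6@18:L b2@19:R]
Beat 14 (L): throw ball4 h=6 -> lands@20:L; in-air after throw: [b3@15:R b5@16:L b1@17:R b6@18:L b2@19:R b4@20:L]
Beat 15 (R): throw ball3 h=6 -> lands@21:R; in-air after throw: [b5@16:L b1@17:R b6@18:L b2@19:R b4@20:L b3@21:R]
Ball 3: thrown@2 h=7 -> first land @9; rethrown@9 h=6 -> second land @15

Answer: 9 15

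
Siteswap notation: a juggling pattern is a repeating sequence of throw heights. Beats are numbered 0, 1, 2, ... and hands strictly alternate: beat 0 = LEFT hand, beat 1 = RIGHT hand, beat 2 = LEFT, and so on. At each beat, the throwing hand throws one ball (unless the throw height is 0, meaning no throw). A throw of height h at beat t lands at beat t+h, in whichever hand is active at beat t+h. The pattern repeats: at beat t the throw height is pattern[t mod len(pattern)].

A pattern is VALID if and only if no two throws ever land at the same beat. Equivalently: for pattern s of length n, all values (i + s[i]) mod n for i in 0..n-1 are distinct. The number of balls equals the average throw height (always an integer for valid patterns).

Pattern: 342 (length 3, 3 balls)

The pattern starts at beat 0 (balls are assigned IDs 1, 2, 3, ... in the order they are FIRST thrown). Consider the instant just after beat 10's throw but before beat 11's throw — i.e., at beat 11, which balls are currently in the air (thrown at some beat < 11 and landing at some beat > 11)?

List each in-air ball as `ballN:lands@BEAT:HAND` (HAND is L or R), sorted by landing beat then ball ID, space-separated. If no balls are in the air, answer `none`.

Answer: ball1:lands@12:L ball3:lands@14:L

Derivation:
Beat 0 (L): throw ball1 h=3 -> lands@3:R; in-air after throw: [b1@3:R]
Beat 1 (R): throw ball2 h=4 -> lands@5:R; in-air after throw: [b1@3:R b2@5:R]
Beat 2 (L): throw ball3 h=2 -> lands@4:L; in-air after throw: [b1@3:R b3@4:L b2@5:R]
Beat 3 (R): throw ball1 h=3 -> lands@6:L; in-air after throw: [b3@4:L b2@5:R b1@6:L]
Beat 4 (L): throw ball3 h=4 -> lands@8:L; in-air after throw: [b2@5:R b1@6:L b3@8:L]
Beat 5 (R): throw ball2 h=2 -> lands@7:R; in-air after throw: [b1@6:L b2@7:R b3@8:L]
Beat 6 (L): throw ball1 h=3 -> lands@9:R; in-air after throw: [b2@7:R b3@8:L b1@9:R]
Beat 7 (R): throw ball2 h=4 -> lands@11:R; in-air after throw: [b3@8:L b1@9:R b2@11:R]
Beat 8 (L): throw ball3 h=2 -> lands@10:L; in-air after throw: [b1@9:R b3@10:L b2@11:R]
Beat 9 (R): throw ball1 h=3 -> lands@12:L; in-air after throw: [b3@10:L b2@11:R b1@12:L]
Beat 10 (L): throw ball3 h=4 -> lands@14:L; in-air after throw: [b2@11:R b1@12:L b3@14:L]
Beat 11 (R): throw ball2 h=2 -> lands@13:R; in-air after throw: [b1@12:L b2@13:R b3@14:L]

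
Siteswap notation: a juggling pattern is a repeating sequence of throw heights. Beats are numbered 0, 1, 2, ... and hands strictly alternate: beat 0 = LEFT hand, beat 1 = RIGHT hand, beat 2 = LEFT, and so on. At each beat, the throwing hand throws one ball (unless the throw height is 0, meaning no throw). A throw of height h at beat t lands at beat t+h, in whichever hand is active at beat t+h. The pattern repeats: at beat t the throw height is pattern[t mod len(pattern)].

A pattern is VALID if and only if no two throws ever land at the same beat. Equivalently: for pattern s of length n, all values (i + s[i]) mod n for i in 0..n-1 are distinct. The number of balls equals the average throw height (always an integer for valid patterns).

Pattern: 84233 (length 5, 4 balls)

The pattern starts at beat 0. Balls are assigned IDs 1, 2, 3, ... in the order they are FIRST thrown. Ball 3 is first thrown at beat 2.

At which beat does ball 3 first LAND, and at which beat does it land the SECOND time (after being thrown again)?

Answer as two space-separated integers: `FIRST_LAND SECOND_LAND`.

Beat 0 (L): throw ball1 h=8 -> lands@8:L; in-air after throw: [b1@8:L]
Beat 1 (R): throw ball2 h=4 -> lands@5:R; in-air after throw: [b2@5:R b1@8:L]
Beat 2 (L): throw ball3 h=2 -> lands@4:L; in-air after throw: [b3@4:L b2@5:R b1@8:L]
Beat 3 (R): throw ball4 h=3 -> lands@6:L; in-air after throw: [b3@4:L b2@5:R b4@6:L b1@8:L]
Beat 4 (L): throw ball3 h=3 -> lands@7:R; in-air after throw: [b2@5:R b4@6:L b3@7:R b1@8:L]
Beat 5 (R): throw ball2 h=8 -> lands@13:R; in-air after throw: [b4@6:L b3@7:R b1@8:L b2@13:R]
Beat 6 (L): throw ball4 h=4 -> lands@10:L; in-air after throw: [b3@7:R b1@8:L b4@10:L b2@13:R]
Beat 7 (R): throw ball3 h=2 -> lands@9:R; in-air after throw: [b1@8:L b3@9:R b4@10:L b2@13:R]
Ball 3: thrown@2 h=2 -> first land @4; rethrown@4 h=3 -> second land @7

Answer: 4 7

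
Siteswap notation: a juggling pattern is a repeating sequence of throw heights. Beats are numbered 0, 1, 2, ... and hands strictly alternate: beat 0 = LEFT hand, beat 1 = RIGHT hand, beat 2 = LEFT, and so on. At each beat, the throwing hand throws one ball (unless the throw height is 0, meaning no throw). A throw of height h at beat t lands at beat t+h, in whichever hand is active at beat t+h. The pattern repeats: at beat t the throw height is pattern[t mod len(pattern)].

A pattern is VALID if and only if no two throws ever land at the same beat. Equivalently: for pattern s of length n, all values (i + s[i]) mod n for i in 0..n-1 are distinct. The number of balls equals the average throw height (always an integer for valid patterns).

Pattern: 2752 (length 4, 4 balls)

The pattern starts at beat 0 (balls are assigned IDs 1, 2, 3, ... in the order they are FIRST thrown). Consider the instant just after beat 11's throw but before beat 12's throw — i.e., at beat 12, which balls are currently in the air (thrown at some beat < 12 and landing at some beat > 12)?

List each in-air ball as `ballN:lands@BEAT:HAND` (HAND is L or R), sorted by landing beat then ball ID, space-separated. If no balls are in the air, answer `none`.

Answer: ball4:lands@13:R ball2:lands@15:R ball1:lands@16:L

Derivation:
Beat 0 (L): throw ball1 h=2 -> lands@2:L; in-air after throw: [b1@2:L]
Beat 1 (R): throw ball2 h=7 -> lands@8:L; in-air after throw: [b1@2:L b2@8:L]
Beat 2 (L): throw ball1 h=5 -> lands@7:R; in-air after throw: [b1@7:R b2@8:L]
Beat 3 (R): throw ball3 h=2 -> lands@5:R; in-air after throw: [b3@5:R b1@7:R b2@8:L]
Beat 4 (L): throw ball4 h=2 -> lands@6:L; in-air after throw: [b3@5:R b4@6:L b1@7:R b2@8:L]
Beat 5 (R): throw ball3 h=7 -> lands@12:L; in-air after throw: [b4@6:L b1@7:R b2@8:L b3@12:L]
Beat 6 (L): throw ball4 h=5 -> lands@11:R; in-air after throw: [b1@7:R b2@8:L b4@11:R b3@12:L]
Beat 7 (R): throw ball1 h=2 -> lands@9:R; in-air after throw: [b2@8:L b1@9:R b4@11:R b3@12:L]
Beat 8 (L): throw ball2 h=2 -> lands@10:L; in-air after throw: [b1@9:R b2@10:L b4@11:R b3@12:L]
Beat 9 (R): throw ball1 h=7 -> lands@16:L; in-air after throw: [b2@10:L b4@11:R b3@12:L b1@16:L]
Beat 10 (L): throw ball2 h=5 -> lands@15:R; in-air after throw: [b4@11:R b3@12:L b2@15:R b1@16:L]
Beat 11 (R): throw ball4 h=2 -> lands@13:R; in-air after throw: [b3@12:L b4@13:R b2@15:R b1@16:L]
Beat 12 (L): throw ball3 h=2 -> lands@14:L; in-air after throw: [b4@13:R b3@14:L b2@15:R b1@16:L]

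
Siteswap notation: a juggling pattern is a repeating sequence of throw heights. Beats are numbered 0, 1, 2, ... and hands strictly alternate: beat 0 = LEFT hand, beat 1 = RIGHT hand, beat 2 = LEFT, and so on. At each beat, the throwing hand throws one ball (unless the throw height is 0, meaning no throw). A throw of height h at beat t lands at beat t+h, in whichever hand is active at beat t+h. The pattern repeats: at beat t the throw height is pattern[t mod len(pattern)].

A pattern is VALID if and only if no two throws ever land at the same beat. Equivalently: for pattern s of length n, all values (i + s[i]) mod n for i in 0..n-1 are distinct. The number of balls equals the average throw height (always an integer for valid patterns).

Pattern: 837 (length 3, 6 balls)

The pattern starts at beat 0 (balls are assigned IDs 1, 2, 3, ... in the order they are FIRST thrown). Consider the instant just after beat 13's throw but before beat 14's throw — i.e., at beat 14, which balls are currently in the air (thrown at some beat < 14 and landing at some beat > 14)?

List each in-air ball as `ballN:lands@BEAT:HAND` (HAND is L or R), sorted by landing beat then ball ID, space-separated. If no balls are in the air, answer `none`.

Beat 0 (L): throw ball1 h=8 -> lands@8:L; in-air after throw: [b1@8:L]
Beat 1 (R): throw ball2 h=3 -> lands@4:L; in-air after throw: [b2@4:L b1@8:L]
Beat 2 (L): throw ball3 h=7 -> lands@9:R; in-air after throw: [b2@4:L b1@8:L b3@9:R]
Beat 3 (R): throw ball4 h=8 -> lands@11:R; in-air after throw: [b2@4:L b1@8:L b3@9:R b4@11:R]
Beat 4 (L): throw ball2 h=3 -> lands@7:R; in-air after throw: [b2@7:R b1@8:L b3@9:R b4@11:R]
Beat 5 (R): throw ball5 h=7 -> lands@12:L; in-air after throw: [b2@7:R b1@8:L b3@9:R b4@11:R b5@12:L]
Beat 6 (L): throw ball6 h=8 -> lands@14:L; in-air after throw: [b2@7:R b1@8:L b3@9:R b4@11:R b5@12:L b6@14:L]
Beat 7 (R): throw ball2 h=3 -> lands@10:L; in-air after throw: [b1@8:L b3@9:R b2@10:L b4@11:R b5@12:L b6@14:L]
Beat 8 (L): throw ball1 h=7 -> lands@15:R; in-air after throw: [b3@9:R b2@10:L b4@11:R b5@12:L b6@14:L b1@15:R]
Beat 9 (R): throw ball3 h=8 -> lands@17:R; in-air after throw: [b2@10:L b4@11:R b5@12:L b6@14:L b1@15:R b3@17:R]
Beat 10 (L): throw ball2 h=3 -> lands@13:R; in-air after throw: [b4@11:R b5@12:L b2@13:R b6@14:L b1@15:R b3@17:R]
Beat 11 (R): throw ball4 h=7 -> lands@18:L; in-air after throw: [b5@12:L b2@13:R b6@14:L b1@15:R b3@17:R b4@18:L]
Beat 12 (L): throw ball5 h=8 -> lands@20:L; in-air after throw: [b2@13:R b6@14:L b1@15:R b3@17:R b4@18:L b5@20:L]
Beat 13 (R): throw ball2 h=3 -> lands@16:L; in-air after throw: [b6@14:L b1@15:R b2@16:L b3@17:R b4@18:L b5@20:L]
Beat 14 (L): throw ball6 h=7 -> lands@21:R; in-air after throw: [b1@15:R b2@16:L b3@17:R b4@18:L b5@20:L b6@21:R]

Answer: ball1:lands@15:R ball2:lands@16:L ball3:lands@17:R ball4:lands@18:L ball5:lands@20:L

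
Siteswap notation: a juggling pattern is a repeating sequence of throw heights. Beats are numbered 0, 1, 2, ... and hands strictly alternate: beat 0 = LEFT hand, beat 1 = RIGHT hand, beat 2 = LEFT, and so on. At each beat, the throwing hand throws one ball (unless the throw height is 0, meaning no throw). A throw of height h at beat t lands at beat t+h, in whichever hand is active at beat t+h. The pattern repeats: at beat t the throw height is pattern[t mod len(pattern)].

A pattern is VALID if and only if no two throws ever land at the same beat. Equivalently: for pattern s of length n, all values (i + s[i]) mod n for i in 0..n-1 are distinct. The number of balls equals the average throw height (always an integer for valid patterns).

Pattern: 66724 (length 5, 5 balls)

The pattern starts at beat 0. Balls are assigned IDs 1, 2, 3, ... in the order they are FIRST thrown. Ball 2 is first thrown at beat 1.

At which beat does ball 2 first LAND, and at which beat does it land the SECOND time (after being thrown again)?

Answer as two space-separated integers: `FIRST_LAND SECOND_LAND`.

Answer: 7 14

Derivation:
Beat 0 (L): throw ball1 h=6 -> lands@6:L; in-air after throw: [b1@6:L]
Beat 1 (R): throw ball2 h=6 -> lands@7:R; in-air after throw: [b1@6:L b2@7:R]
Beat 2 (L): throw ball3 h=7 -> lands@9:R; in-air after throw: [b1@6:L b2@7:R b3@9:R]
Beat 3 (R): throw ball4 h=2 -> lands@5:R; in-air after throw: [b4@5:R b1@6:L b2@7:R b3@9:R]
Beat 4 (L): throw ball5 h=4 -> lands@8:L; in-air after throw: [b4@5:R b1@6:L b2@7:R b5@8:L b3@9:R]
Beat 5 (R): throw ball4 h=6 -> lands@11:R; in-air after throw: [b1@6:L b2@7:R b5@8:L b3@9:R b4@11:R]
Beat 6 (L): throw ball1 h=6 -> lands@12:L; in-air after throw: [b2@7:R b5@8:L b3@9:R b4@11:R b1@12:L]
Beat 7 (R): throw ball2 h=7 -> lands@14:L; in-air after throw: [b5@8:L b3@9:R b4@11:R b1@12:L b2@14:L]
Beat 8 (L): throw ball5 h=2 -> lands@10:L; in-air after throw: [b3@9:R b5@10:L b4@11:R b1@12:L b2@14:L]
Beat 9 (R): throw ball3 h=4 -> lands@13:R; in-air after throw: [b5@10:L b4@11:R b1@12:L b3@13:R b2@14:L]
Beat 10 (L): throw ball5 h=6 -> lands@16:L; in-air after throw: [b4@11:R b1@12:L b3@13:R b2@14:L b5@16:L]
Beat 11 (R): throw ball4 h=6 -> lands@17:R; in-air after throw: [b1@12:L b3@13:R b2@14:L b5@16:L b4@17:R]
Beat 12 (L): throw ball1 h=7 -> lands@19:R; in-air after throw: [b3@13:R b2@14:L b5@16:L b4@17:R b1@19:R]
Beat 13 (R): throw ball3 h=2 -> lands@15:R; in-air after throw: [b2@14:L b3@15:R b5@16:L b4@17:R b1@19:R]
Beat 14 (L): throw ball2 h=4 -> lands@18:L; in-air after throw: [b3@15:R b5@16:L b4@17:R b2@18:L b1@19:R]
Ball 2: thrown@1 h=6 -> first land @7; rethrown@7 h=7 -> second land @14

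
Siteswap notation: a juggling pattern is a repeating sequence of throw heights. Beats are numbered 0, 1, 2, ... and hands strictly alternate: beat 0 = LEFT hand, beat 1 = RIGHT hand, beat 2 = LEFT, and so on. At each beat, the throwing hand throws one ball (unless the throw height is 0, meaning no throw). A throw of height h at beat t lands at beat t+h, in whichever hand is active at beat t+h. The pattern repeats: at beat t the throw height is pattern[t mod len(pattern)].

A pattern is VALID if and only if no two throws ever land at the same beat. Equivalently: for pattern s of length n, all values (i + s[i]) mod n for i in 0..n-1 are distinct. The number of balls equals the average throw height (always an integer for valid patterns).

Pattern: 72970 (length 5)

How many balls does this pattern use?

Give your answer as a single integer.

Pattern = [7, 2, 9, 7, 0], length n = 5
  position 0: throw height = 7, running sum = 7
  position 1: throw height = 2, running sum = 9
  position 2: throw height = 9, running sum = 18
  position 3: throw height = 7, running sum = 25
  position 4: throw height = 0, running sum = 25
Total sum = 25; balls = sum / n = 25 / 5 = 5

Answer: 5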